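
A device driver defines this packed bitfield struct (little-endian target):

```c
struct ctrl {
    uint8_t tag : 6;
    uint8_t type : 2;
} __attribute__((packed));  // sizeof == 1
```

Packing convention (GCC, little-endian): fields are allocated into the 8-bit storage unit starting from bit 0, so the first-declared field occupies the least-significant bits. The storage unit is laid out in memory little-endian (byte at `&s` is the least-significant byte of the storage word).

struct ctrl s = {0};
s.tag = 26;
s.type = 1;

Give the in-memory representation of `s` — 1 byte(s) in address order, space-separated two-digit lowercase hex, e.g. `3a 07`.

tag (6b) val=26 bits=0x1a at bit 0: 0x1a
type (2b) val=1 bits=0x1 at bit 6: 0x5a
word = 0x5a → little-endian bytes:
  [0]=0x5a

5a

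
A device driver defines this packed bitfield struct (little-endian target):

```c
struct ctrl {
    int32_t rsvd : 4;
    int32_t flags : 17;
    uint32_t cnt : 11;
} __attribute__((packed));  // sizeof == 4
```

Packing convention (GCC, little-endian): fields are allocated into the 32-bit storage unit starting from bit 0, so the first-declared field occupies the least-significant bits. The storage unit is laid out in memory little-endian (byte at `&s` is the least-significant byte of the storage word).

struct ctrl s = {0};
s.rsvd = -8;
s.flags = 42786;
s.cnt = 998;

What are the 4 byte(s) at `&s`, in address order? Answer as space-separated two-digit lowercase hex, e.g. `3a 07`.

rsvd:4 = -8 → 0x8 << 0 → word 0x00000008
flags:17 = 42786 → 0xa722 << 4 → word 0x000a7228
cnt:11 = 998 → 0x3e6 << 21 → word 0x7cca7228
word = 0x7cca7228 → little-endian bytes:
  [0]=0x28  [1]=0x72  [2]=0xca  [3]=0x7c

28 72 ca 7c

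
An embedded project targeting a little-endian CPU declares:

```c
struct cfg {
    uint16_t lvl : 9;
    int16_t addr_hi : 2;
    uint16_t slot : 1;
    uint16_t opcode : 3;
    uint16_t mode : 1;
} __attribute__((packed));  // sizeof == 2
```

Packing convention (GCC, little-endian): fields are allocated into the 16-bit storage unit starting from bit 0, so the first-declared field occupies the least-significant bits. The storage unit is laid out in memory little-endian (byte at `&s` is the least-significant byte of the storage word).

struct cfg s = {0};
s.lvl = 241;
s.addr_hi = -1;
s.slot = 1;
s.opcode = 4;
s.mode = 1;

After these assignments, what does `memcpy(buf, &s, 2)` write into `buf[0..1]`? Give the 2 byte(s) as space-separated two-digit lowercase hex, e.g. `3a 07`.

lvl:9 = 241 → 0xf1 << 0 → word 0x00f1
addr_hi:2 = -1 → 0x3 << 9 → word 0x06f1
slot:1 = 1 → 0x1 << 11 → word 0x0ef1
opcode:3 = 4 → 0x4 << 12 → word 0x4ef1
mode:1 = 1 → 0x1 << 15 → word 0xcef1
word = 0xcef1 → little-endian bytes:
  [0]=0xf1  [1]=0xce

f1 ce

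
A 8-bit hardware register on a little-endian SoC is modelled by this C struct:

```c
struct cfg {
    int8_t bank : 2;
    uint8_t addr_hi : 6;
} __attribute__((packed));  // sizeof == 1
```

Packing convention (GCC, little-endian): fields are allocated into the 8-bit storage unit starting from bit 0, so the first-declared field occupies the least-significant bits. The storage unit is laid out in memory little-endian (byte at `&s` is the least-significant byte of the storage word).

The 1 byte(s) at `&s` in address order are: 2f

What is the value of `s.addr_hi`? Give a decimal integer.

[0]=0x2f (little-endian) → word 0x2f
bank [0+:2] = (word>>0) & 0x3 = 3
addr_hi [2+:6] = (word>>2) & 0x3f = 11  ←

11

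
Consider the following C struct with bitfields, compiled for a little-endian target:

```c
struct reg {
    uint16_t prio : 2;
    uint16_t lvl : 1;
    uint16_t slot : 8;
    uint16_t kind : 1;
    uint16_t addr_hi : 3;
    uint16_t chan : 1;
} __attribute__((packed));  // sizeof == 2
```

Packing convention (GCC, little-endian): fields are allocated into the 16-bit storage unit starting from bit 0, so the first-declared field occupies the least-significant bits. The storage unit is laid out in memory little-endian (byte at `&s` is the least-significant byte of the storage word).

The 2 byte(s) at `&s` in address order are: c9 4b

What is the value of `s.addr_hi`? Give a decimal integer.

4

[0]=0xc9 [1]=0x4b (little-endian) → word 0x4bc9
prio [0+:2] = (word>>0) & 0x3 = 1
lvl [2+:1] = (word>>2) & 0x1 = 0
slot [3+:8] = (word>>3) & 0xff = 121
kind [11+:1] = (word>>11) & 0x1 = 1
addr_hi [12+:3] = (word>>12) & 0x7 = 4  ←
chan [15+:1] = (word>>15) & 0x1 = 0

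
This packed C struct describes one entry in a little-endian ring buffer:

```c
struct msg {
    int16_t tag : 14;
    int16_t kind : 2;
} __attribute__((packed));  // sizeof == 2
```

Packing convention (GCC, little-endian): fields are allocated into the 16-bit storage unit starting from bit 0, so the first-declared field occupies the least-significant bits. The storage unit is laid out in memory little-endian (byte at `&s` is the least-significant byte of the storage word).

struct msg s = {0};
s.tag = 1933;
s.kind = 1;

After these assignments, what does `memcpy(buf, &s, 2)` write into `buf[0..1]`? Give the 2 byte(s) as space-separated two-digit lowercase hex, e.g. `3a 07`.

tag (14b) val=1933 bits=0x78d at bit 0: 0x078d
kind (2b) val=1 bits=0x1 at bit 14: 0x478d
word = 0x478d → little-endian bytes:
  [0]=0x8d  [1]=0x47

8d 47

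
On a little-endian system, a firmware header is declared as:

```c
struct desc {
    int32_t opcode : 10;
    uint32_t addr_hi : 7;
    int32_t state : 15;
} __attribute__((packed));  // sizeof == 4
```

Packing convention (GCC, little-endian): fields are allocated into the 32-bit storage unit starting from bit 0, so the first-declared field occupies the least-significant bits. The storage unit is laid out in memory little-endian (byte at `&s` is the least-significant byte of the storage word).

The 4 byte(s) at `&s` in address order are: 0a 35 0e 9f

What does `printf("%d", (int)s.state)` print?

-12409

[0]=0x0a [1]=0x35 [2]=0x0e [3]=0x9f (little-endian) → word 0x9f0e350a
opcode [0+:10] = (word>>0) & 0x3ff = 266
addr_hi [10+:7] = (word>>10) & 0x7f = 13
state [17+:15] = (word>>17) & 0x7fff = 20359  ←
state signed 15b, MSB=1: 20359 - 32768 = -12409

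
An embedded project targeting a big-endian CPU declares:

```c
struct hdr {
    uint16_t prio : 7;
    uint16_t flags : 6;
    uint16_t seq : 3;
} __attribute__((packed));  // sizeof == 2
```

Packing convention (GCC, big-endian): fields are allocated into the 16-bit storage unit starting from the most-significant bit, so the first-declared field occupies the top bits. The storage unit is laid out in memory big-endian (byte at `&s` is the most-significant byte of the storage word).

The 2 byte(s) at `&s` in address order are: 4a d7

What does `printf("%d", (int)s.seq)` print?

[0]=0x4a [1]=0xd7 (big-endian) → word 0x4ad7
prio [9+:7] = (word>>9) & 0x7f = 37
flags [3+:6] = (word>>3) & 0x3f = 26
seq [0+:3] = (word>>0) & 0x7 = 7  ←

7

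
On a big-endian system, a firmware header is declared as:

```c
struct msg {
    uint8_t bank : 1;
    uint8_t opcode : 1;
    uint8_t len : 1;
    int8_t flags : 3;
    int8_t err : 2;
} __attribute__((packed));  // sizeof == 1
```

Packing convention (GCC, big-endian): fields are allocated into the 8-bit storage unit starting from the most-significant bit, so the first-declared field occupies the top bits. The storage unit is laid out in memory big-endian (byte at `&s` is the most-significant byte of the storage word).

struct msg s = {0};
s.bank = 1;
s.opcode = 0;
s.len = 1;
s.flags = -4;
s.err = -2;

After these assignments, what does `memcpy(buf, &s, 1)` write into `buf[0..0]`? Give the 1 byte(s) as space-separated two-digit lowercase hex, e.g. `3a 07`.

bank (1b) val=1 bits=0x1 at bit 7: 0x80
opcode (1b) val=0 bits=0x0 at bit 6: 0x80
len (1b) val=1 bits=0x1 at bit 5: 0xa0
flags (3b) val=-4 bits=0x4 at bit 2: 0xb0
err (2b) val=-2 bits=0x2 at bit 0: 0xb2
word = 0xb2 → big-endian bytes:
  [0]=0xb2

b2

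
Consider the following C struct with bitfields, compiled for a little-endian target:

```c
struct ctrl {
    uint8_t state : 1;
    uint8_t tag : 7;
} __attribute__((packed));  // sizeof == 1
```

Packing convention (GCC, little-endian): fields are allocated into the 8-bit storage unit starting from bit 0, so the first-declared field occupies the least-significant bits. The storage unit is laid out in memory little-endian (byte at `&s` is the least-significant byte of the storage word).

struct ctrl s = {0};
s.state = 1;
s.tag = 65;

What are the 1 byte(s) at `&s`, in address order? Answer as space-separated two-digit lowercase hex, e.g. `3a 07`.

state:1 = 1 → 0x1 << 0 → word 0x01
tag:7 = 65 → 0x41 << 1 → word 0x83
word = 0x83 → little-endian bytes:
  [0]=0x83

83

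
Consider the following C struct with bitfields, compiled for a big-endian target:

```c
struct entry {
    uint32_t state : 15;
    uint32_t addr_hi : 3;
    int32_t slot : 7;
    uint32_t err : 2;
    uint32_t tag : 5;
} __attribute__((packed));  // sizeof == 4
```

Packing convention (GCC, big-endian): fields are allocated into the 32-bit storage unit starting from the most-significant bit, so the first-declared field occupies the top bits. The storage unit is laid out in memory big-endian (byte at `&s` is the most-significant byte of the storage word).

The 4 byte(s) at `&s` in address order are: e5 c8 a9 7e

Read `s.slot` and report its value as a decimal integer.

[0]=0xe5 [1]=0xc8 [2]=0xa9 [3]=0x7e (big-endian) → word 0xe5c8a97e
state:15 @ bit 17 → (0xe5c8a97e>>17)&0x7fff = 0x72e4
addr_hi:3 @ bit 14 → (0xe5c8a97e>>14)&0x7 = 0x2
slot:7 @ bit 7 → (0xe5c8a97e>>7)&0x7f = 0x52  ←
err:2 @ bit 5 → (0xe5c8a97e>>5)&0x3 = 0x3
tag:5 @ bit 0 → (0xe5c8a97e>>0)&0x1f = 0x1e
slot signed 7b, MSB=1: 82 - 128 = -46

-46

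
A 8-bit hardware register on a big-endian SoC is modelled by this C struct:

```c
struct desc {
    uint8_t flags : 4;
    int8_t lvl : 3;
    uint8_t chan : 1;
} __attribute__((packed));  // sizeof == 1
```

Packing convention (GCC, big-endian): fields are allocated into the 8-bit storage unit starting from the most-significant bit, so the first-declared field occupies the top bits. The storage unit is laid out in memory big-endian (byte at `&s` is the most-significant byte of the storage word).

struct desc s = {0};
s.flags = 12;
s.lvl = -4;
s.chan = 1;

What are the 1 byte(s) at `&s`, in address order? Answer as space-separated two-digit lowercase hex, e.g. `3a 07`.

flags (4b) val=12 bits=0xc at bit 4: 0xc0
lvl (3b) val=-4 bits=0x4 at bit 1: 0xc8
chan (1b) val=1 bits=0x1 at bit 0: 0xc9
word = 0xc9 → big-endian bytes:
  [0]=0xc9

c9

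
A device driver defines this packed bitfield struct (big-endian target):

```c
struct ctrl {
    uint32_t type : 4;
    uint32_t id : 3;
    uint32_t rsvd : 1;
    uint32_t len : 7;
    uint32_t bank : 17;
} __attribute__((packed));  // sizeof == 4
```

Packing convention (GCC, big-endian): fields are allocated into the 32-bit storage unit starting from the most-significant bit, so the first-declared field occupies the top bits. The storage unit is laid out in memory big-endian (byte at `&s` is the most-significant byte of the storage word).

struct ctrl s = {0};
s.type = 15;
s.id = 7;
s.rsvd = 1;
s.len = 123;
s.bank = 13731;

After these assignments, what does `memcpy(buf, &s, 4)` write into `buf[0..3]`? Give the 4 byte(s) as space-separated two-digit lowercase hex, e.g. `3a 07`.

type:4 = 15 → 0xf << 28 → word 0xf0000000
id:3 = 7 → 0x7 << 25 → word 0xfe000000
rsvd:1 = 1 → 0x1 << 24 → word 0xff000000
len:7 = 123 → 0x7b << 17 → word 0xfff60000
bank:17 = 13731 → 0x35a3 << 0 → word 0xfff635a3
word = 0xfff635a3 → big-endian bytes:
  [0]=0xff  [1]=0xf6  [2]=0x35  [3]=0xa3

ff f6 35 a3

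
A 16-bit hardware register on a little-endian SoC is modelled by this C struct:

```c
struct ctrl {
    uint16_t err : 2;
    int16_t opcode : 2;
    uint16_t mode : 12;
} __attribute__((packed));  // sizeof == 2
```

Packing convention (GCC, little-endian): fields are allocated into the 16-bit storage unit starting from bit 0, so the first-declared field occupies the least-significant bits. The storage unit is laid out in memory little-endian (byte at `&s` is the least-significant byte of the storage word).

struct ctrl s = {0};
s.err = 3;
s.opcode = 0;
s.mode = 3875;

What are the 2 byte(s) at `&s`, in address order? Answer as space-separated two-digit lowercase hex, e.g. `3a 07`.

[0+:2] err=3 & 0x3 = 0x3; word=0x0003
[2+:2] opcode=0 & 0x3 = 0x0; word=0x0003
[4+:12] mode=3875 & 0xfff = 0xf23; word=0xf233
word = 0xf233 → little-endian bytes:
  [0]=0x33  [1]=0xf2

33 f2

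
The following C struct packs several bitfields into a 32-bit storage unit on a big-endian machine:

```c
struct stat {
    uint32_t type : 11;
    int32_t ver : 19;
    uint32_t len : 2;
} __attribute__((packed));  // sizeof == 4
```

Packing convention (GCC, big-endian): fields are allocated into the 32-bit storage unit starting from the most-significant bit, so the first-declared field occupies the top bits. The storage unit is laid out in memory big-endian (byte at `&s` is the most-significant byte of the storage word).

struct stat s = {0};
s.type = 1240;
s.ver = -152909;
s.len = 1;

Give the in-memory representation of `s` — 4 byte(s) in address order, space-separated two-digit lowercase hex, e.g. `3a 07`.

[21+:11] type=1240 & 0x7ff = 0x4d8; word=0x9b000000
[2+:19] ver=-152909 & 0x7ffff = 0x5aab3; word=0x9b16aacc
[0+:2] len=1 & 0x3 = 0x1; word=0x9b16aacd
word = 0x9b16aacd → big-endian bytes:
  [0]=0x9b  [1]=0x16  [2]=0xaa  [3]=0xcd

9b 16 aa cd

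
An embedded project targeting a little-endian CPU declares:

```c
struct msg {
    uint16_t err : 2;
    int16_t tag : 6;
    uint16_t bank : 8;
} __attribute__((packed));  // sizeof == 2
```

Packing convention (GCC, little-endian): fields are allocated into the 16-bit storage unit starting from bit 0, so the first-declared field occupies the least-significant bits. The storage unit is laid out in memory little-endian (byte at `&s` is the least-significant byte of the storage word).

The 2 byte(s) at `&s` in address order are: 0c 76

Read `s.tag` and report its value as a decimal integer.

3

[0]=0x0c [1]=0x76 (little-endian) → word 0x760c
err [0+:2] = (word>>0) & 0x3 = 0
tag [2+:6] = (word>>2) & 0x3f = 3  ←
bank [8+:8] = (word>>8) & 0xff = 118
tag signed 6b, MSB=0: value = 3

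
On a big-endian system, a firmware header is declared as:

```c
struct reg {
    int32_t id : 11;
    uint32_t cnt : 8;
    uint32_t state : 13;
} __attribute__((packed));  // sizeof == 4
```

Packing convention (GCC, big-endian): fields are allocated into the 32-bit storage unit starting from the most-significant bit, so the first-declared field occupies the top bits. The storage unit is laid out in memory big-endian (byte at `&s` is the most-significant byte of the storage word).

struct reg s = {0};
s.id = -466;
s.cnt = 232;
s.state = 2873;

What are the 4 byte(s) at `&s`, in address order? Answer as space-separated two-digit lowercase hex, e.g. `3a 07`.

id (11b) val=-466 bits=0x62e at bit 21: 0xc5c00000
cnt (8b) val=232 bits=0xe8 at bit 13: 0xc5dd0000
state (13b) val=2873 bits=0xb39 at bit 0: 0xc5dd0b39
word = 0xc5dd0b39 → big-endian bytes:
  [0]=0xc5  [1]=0xdd  [2]=0x0b  [3]=0x39

c5 dd 0b 39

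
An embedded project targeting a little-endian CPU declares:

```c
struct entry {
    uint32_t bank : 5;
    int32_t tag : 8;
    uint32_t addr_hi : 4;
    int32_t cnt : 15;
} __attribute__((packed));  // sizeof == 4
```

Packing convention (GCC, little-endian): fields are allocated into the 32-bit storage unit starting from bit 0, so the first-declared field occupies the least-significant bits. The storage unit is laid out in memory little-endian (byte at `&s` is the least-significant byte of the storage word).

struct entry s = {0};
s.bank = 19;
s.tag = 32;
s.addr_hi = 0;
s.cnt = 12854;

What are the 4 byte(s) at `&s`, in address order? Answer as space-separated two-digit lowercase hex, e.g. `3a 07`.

13 04 6c 64

bank (5b) val=19 bits=0x13 at bit 0: 0x00000013
tag (8b) val=32 bits=0x20 at bit 5: 0x00000413
addr_hi (4b) val=0 bits=0x0 at bit 13: 0x00000413
cnt (15b) val=12854 bits=0x3236 at bit 17: 0x646c0413
word = 0x646c0413 → little-endian bytes:
  [0]=0x13  [1]=0x04  [2]=0x6c  [3]=0x64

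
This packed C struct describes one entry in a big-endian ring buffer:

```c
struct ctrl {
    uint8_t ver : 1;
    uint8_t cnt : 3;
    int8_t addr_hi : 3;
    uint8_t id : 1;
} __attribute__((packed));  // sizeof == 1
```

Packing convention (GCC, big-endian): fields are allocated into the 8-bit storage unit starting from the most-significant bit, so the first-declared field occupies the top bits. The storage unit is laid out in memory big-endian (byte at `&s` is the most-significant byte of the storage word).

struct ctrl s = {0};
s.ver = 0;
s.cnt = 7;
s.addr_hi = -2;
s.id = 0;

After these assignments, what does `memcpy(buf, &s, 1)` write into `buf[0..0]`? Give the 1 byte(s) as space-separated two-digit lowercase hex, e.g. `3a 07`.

[7+:1] ver=0 & 0x1 = 0x0; word=0x00
[4+:3] cnt=7 & 0x7 = 0x7; word=0x70
[1+:3] addr_hi=-2 & 0x7 = 0x6; word=0x7c
[0+:1] id=0 & 0x1 = 0x0; word=0x7c
word = 0x7c → big-endian bytes:
  [0]=0x7c

7c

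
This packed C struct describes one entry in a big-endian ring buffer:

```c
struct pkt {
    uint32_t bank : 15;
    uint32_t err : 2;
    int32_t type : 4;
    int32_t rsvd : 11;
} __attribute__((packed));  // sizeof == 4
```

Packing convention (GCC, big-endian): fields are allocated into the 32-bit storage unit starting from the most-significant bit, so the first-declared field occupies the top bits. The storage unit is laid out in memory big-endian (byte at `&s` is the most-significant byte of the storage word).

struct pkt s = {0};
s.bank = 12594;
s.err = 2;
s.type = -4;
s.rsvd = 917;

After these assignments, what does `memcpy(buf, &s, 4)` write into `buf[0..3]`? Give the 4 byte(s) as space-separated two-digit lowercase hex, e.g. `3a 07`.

62 65 63 95

[17+:15] bank=12594 & 0x7fff = 0x3132; word=0x62640000
[15+:2] err=2 & 0x3 = 0x2; word=0x62650000
[11+:4] type=-4 & 0xf = 0xc; word=0x62656000
[0+:11] rsvd=917 & 0x7ff = 0x395; word=0x62656395
word = 0x62656395 → big-endian bytes:
  [0]=0x62  [1]=0x65  [2]=0x63  [3]=0x95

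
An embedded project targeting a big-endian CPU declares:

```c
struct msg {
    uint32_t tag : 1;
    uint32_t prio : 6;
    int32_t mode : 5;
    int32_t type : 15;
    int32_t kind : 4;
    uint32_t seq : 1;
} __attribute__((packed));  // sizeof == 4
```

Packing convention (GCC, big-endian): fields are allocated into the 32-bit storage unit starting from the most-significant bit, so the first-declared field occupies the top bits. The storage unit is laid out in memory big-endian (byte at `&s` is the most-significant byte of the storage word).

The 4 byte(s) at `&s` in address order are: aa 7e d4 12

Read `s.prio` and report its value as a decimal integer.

21

[0]=0xaa [1]=0x7e [2]=0xd4 [3]=0x12 (big-endian) → word 0xaa7ed412
tag [31+:1] = (word>>31) & 0x1 = 1
prio [25+:6] = (word>>25) & 0x3f = 21  ←
mode [20+:5] = (word>>20) & 0x1f = 7
type [5+:15] = (word>>5) & 0x7fff = 30368
kind [1+:4] = (word>>1) & 0xf = 9
seq [0+:1] = (word>>0) & 0x1 = 0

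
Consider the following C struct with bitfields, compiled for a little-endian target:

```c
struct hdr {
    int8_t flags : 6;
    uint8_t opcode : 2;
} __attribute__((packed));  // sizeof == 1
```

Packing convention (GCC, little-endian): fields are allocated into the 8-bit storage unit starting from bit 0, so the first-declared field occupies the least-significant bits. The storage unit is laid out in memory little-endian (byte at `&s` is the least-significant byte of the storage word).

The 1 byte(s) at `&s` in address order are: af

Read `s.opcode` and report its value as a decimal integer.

[0]=0xaf (little-endian) → word 0xaf
flags:6 @ bit 0 → (0xaf>>0)&0x3f = 0x2f
opcode:2 @ bit 6 → (0xaf>>6)&0x3 = 0x2  ←

2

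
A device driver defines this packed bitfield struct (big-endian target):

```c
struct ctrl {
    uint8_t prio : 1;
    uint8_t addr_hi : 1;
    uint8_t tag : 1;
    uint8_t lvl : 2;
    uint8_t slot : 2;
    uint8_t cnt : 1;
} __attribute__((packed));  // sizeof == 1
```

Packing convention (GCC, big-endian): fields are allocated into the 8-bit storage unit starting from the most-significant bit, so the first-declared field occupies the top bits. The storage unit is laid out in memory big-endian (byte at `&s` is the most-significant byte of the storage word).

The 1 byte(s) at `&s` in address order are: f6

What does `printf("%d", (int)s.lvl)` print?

2

[0]=0xf6 (big-endian) → word 0xf6
prio [7+:1] = (word>>7) & 0x1 = 1
addr_hi [6+:1] = (word>>6) & 0x1 = 1
tag [5+:1] = (word>>5) & 0x1 = 1
lvl [3+:2] = (word>>3) & 0x3 = 2  ←
slot [1+:2] = (word>>1) & 0x3 = 3
cnt [0+:1] = (word>>0) & 0x1 = 0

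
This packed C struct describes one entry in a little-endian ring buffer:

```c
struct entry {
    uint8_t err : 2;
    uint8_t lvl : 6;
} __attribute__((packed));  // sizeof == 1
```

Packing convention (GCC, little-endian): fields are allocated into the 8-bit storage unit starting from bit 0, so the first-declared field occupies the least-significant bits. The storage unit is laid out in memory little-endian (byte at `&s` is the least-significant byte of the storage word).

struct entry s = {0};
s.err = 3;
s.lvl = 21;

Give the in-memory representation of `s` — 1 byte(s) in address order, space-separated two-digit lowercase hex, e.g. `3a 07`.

err (2b) val=3 bits=0x3 at bit 0: 0x03
lvl (6b) val=21 bits=0x15 at bit 2: 0x57
word = 0x57 → little-endian bytes:
  [0]=0x57

57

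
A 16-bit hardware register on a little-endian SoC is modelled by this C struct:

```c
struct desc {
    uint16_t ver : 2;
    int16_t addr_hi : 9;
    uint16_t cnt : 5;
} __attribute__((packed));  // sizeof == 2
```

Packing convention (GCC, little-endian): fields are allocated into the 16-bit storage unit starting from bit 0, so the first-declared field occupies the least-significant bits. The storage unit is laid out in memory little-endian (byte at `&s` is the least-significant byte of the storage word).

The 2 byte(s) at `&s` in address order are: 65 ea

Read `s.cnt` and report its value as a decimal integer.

[0]=0x65 [1]=0xea (little-endian) → word 0xea65
ver [0+:2] = (word>>0) & 0x3 = 1
addr_hi [2+:9] = (word>>2) & 0x1ff = 153
cnt [11+:5] = (word>>11) & 0x1f = 29  ←

29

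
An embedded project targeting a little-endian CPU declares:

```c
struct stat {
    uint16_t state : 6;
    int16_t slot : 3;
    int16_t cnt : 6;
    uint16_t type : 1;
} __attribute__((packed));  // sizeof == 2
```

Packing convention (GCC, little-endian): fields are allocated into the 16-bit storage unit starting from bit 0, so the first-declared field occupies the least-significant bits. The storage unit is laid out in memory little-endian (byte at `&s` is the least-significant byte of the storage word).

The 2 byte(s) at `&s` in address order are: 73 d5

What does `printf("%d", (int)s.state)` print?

51

[0]=0x73 [1]=0xd5 (little-endian) → word 0xd573
state:6 @ bit 0 → (0xd573>>0)&0x3f = 0x33  ←
slot:3 @ bit 6 → (0xd573>>6)&0x7 = 0x5
cnt:6 @ bit 9 → (0xd573>>9)&0x3f = 0x2a
type:1 @ bit 15 → (0xd573>>15)&0x1 = 0x1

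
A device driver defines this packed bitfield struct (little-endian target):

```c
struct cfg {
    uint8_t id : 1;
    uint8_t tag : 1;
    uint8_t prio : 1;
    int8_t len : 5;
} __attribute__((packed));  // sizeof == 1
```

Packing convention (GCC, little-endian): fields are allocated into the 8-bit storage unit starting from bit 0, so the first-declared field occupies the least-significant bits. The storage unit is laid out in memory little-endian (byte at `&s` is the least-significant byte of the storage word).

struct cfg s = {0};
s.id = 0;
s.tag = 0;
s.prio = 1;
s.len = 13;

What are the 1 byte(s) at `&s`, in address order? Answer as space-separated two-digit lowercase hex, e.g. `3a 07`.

id (1b) val=0 bits=0x0 at bit 0: 0x00
tag (1b) val=0 bits=0x0 at bit 1: 0x00
prio (1b) val=1 bits=0x1 at bit 2: 0x04
len (5b) val=13 bits=0xd at bit 3: 0x6c
word = 0x6c → little-endian bytes:
  [0]=0x6c

6c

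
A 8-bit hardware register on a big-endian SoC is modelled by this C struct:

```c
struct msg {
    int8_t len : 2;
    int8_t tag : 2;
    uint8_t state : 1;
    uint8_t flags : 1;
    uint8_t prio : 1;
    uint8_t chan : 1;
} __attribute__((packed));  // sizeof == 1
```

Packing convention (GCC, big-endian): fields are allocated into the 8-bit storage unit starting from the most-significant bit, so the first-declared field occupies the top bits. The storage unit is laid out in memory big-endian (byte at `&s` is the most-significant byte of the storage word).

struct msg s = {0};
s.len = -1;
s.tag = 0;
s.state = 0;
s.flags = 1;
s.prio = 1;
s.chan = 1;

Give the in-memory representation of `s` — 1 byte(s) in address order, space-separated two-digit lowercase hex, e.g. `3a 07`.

[6+:2] len=-1 & 0x3 = 0x3; word=0xc0
[4+:2] tag=0 & 0x3 = 0x0; word=0xc0
[3+:1] state=0 & 0x1 = 0x0; word=0xc0
[2+:1] flags=1 & 0x1 = 0x1; word=0xc4
[1+:1] prio=1 & 0x1 = 0x1; word=0xc6
[0+:1] chan=1 & 0x1 = 0x1; word=0xc7
word = 0xc7 → big-endian bytes:
  [0]=0xc7

c7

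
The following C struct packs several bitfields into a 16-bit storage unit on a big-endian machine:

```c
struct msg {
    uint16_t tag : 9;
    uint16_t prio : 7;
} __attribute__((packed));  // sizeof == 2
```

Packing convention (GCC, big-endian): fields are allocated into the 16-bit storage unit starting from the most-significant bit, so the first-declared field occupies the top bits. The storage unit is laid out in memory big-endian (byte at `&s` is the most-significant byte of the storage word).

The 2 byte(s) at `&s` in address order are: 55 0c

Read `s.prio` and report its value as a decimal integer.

12

[0]=0x55 [1]=0x0c (big-endian) → word 0x550c
tag:9 @ bit 7 → (0x550c>>7)&0x1ff = 0xaa
prio:7 @ bit 0 → (0x550c>>0)&0x7f = 0xc  ←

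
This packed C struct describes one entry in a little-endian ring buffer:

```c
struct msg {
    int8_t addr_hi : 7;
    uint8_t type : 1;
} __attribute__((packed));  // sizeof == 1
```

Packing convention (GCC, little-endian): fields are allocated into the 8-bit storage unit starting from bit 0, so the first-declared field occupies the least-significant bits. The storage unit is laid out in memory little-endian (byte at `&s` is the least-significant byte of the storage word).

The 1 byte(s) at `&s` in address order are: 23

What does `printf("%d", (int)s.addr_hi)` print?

[0]=0x23 (little-endian) → word 0x23
addr_hi:7 @ bit 0 → (0x23>>0)&0x7f = 0x23  ←
type:1 @ bit 7 → (0x23>>7)&0x1 = 0x0
addr_hi signed 7b, MSB=0: value = 35

35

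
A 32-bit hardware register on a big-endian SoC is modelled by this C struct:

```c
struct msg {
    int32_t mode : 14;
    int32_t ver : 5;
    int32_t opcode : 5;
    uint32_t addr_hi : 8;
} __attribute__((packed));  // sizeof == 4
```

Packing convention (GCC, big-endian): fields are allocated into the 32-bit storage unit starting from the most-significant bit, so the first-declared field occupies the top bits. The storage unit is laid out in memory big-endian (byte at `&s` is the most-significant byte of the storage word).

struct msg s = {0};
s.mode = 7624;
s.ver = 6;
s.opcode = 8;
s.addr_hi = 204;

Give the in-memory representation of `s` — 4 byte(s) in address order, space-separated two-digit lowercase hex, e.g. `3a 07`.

[18+:14] mode=7624 & 0x3fff = 0x1dc8; word=0x77200000
[13+:5] ver=6 & 0x1f = 0x6; word=0x7720c000
[8+:5] opcode=8 & 0x1f = 0x8; word=0x7720c800
[0+:8] addr_hi=204 & 0xff = 0xcc; word=0x7720c8cc
word = 0x7720c8cc → big-endian bytes:
  [0]=0x77  [1]=0x20  [2]=0xc8  [3]=0xcc

77 20 c8 cc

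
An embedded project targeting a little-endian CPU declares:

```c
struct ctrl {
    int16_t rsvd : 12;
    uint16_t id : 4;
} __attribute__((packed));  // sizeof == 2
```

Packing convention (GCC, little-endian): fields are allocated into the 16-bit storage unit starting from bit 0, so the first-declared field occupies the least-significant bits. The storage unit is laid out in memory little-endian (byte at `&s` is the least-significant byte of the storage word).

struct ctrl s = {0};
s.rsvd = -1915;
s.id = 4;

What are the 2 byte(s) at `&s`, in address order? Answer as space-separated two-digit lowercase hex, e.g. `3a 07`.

85 48

rsvd (12b) val=-1915 bits=0x885 at bit 0: 0x0885
id (4b) val=4 bits=0x4 at bit 12: 0x4885
word = 0x4885 → little-endian bytes:
  [0]=0x85  [1]=0x48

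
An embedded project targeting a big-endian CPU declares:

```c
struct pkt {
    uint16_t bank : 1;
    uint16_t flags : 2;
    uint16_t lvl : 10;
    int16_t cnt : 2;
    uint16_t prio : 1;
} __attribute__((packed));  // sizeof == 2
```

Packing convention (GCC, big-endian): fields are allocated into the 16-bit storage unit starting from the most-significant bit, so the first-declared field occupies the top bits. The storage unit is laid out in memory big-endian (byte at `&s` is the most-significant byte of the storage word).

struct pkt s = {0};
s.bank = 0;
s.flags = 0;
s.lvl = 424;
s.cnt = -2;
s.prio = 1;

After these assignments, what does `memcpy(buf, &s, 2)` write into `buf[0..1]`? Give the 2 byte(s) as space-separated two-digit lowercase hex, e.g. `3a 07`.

0d 45

[15+:1] bank=0 & 0x1 = 0x0; word=0x0000
[13+:2] flags=0 & 0x3 = 0x0; word=0x0000
[3+:10] lvl=424 & 0x3ff = 0x1a8; word=0x0d40
[1+:2] cnt=-2 & 0x3 = 0x2; word=0x0d44
[0+:1] prio=1 & 0x1 = 0x1; word=0x0d45
word = 0x0d45 → big-endian bytes:
  [0]=0x0d  [1]=0x45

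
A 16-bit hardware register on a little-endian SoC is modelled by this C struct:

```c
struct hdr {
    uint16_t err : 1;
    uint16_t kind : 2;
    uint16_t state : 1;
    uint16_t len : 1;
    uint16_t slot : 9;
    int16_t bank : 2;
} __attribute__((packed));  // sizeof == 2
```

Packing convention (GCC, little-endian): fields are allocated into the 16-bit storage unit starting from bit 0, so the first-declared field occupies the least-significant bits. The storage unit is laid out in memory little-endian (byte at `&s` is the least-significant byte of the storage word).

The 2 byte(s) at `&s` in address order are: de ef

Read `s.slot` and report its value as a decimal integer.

[0]=0xde [1]=0xef (little-endian) → word 0xefde
err:1 @ bit 0 → (0xefde>>0)&0x1 = 0x0
kind:2 @ bit 1 → (0xefde>>1)&0x3 = 0x3
state:1 @ bit 3 → (0xefde>>3)&0x1 = 0x1
len:1 @ bit 4 → (0xefde>>4)&0x1 = 0x1
slot:9 @ bit 5 → (0xefde>>5)&0x1ff = 0x17e  ←
bank:2 @ bit 14 → (0xefde>>14)&0x3 = 0x3

382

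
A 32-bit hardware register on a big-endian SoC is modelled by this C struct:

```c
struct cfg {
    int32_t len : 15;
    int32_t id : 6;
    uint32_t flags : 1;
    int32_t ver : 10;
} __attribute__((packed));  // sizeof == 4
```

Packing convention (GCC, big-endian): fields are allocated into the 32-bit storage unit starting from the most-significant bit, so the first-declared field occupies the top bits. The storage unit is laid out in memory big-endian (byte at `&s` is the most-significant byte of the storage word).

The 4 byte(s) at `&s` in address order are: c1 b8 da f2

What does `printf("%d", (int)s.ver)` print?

-270

[0]=0xc1 [1]=0xb8 [2]=0xda [3]=0xf2 (big-endian) → word 0xc1b8daf2
len [17+:15] = (word>>17) & 0x7fff = 24796
id [11+:6] = (word>>11) & 0x3f = 27
flags [10+:1] = (word>>10) & 0x1 = 0
ver [0+:10] = (word>>0) & 0x3ff = 754  ←
ver signed 10b, MSB=1: 754 - 1024 = -270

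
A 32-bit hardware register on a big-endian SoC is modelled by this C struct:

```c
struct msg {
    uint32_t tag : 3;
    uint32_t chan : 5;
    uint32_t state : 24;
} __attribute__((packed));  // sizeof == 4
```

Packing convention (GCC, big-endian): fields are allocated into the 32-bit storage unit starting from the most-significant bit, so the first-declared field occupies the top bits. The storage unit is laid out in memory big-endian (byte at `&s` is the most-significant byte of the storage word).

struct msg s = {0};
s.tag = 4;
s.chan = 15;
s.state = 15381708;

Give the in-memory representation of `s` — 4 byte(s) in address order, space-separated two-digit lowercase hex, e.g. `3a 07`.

8f ea b4 cc

tag (3b) val=4 bits=0x4 at bit 29: 0x80000000
chan (5b) val=15 bits=0xf at bit 24: 0x8f000000
state (24b) val=15381708 bits=0xeab4cc at bit 0: 0x8feab4cc
word = 0x8feab4cc → big-endian bytes:
  [0]=0x8f  [1]=0xea  [2]=0xb4  [3]=0xcc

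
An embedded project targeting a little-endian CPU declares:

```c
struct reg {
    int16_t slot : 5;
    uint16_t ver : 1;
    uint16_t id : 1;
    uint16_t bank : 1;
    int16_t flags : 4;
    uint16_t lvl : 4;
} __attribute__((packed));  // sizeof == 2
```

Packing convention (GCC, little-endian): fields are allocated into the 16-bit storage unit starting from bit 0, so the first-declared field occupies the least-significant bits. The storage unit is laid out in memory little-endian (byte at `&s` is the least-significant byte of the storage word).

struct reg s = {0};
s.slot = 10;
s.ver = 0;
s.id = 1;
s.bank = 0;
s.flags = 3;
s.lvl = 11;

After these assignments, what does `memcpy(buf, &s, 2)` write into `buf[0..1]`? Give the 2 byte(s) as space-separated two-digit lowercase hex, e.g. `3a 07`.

slot (5b) val=10 bits=0xa at bit 0: 0x000a
ver (1b) val=0 bits=0x0 at bit 5: 0x000a
id (1b) val=1 bits=0x1 at bit 6: 0x004a
bank (1b) val=0 bits=0x0 at bit 7: 0x004a
flags (4b) val=3 bits=0x3 at bit 8: 0x034a
lvl (4b) val=11 bits=0xb at bit 12: 0xb34a
word = 0xb34a → little-endian bytes:
  [0]=0x4a  [1]=0xb3

4a b3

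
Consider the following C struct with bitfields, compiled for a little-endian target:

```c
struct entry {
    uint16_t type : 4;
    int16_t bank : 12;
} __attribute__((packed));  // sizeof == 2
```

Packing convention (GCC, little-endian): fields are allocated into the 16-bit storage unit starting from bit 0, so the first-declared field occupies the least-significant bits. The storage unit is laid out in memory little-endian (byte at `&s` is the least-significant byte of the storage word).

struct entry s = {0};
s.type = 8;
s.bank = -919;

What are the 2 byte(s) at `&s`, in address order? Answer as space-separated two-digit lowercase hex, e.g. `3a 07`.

98 c6

[0+:4] type=8 & 0xf = 0x8; word=0x0008
[4+:12] bank=-919 & 0xfff = 0xc69; word=0xc698
word = 0xc698 → little-endian bytes:
  [0]=0x98  [1]=0xc6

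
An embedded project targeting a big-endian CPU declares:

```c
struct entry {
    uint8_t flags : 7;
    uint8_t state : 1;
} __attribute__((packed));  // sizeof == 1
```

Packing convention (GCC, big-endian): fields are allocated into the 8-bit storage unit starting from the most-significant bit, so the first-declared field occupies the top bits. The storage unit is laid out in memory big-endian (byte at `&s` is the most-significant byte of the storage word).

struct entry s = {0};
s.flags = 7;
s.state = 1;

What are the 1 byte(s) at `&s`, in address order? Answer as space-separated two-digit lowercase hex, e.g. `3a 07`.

flags (7b) val=7 bits=0x7 at bit 1: 0x0e
state (1b) val=1 bits=0x1 at bit 0: 0x0f
word = 0x0f → big-endian bytes:
  [0]=0x0f

0f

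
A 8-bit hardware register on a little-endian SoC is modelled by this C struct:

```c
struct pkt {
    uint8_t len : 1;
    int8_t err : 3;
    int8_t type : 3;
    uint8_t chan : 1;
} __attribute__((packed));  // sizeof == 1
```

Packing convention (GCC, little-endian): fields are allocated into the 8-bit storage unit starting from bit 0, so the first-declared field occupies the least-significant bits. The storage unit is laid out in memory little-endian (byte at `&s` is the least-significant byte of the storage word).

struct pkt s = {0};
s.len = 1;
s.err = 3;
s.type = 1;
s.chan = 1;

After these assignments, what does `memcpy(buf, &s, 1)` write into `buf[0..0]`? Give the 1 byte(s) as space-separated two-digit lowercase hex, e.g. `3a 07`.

len (1b) val=1 bits=0x1 at bit 0: 0x01
err (3b) val=3 bits=0x3 at bit 1: 0x07
type (3b) val=1 bits=0x1 at bit 4: 0x17
chan (1b) val=1 bits=0x1 at bit 7: 0x97
word = 0x97 → little-endian bytes:
  [0]=0x97

97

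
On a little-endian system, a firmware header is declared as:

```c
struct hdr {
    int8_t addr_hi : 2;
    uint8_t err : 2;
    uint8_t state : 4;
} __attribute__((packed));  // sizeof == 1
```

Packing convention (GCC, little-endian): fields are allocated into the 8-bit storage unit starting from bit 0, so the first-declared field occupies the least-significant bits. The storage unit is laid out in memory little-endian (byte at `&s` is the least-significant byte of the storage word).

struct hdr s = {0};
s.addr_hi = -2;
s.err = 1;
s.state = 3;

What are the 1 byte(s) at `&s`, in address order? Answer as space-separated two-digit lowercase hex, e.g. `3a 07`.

36

addr_hi (2b) val=-2 bits=0x2 at bit 0: 0x02
err (2b) val=1 bits=0x1 at bit 2: 0x06
state (4b) val=3 bits=0x3 at bit 4: 0x36
word = 0x36 → little-endian bytes:
  [0]=0x36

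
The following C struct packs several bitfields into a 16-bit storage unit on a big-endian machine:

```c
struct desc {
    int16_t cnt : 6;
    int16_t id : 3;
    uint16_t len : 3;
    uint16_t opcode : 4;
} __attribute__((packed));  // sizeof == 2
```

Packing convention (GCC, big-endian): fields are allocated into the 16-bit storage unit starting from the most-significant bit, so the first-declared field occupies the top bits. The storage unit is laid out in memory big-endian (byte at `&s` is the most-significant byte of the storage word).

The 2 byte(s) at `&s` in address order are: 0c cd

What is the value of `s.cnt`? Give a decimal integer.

[0]=0x0c [1]=0xcd (big-endian) → word 0x0ccd
cnt:6 @ bit 10 → (0x0ccd>>10)&0x3f = 0x3  ←
id:3 @ bit 7 → (0x0ccd>>7)&0x7 = 0x1
len:3 @ bit 4 → (0x0ccd>>4)&0x7 = 0x4
opcode:4 @ bit 0 → (0x0ccd>>0)&0xf = 0xd
cnt signed 6b, MSB=0: value = 3

3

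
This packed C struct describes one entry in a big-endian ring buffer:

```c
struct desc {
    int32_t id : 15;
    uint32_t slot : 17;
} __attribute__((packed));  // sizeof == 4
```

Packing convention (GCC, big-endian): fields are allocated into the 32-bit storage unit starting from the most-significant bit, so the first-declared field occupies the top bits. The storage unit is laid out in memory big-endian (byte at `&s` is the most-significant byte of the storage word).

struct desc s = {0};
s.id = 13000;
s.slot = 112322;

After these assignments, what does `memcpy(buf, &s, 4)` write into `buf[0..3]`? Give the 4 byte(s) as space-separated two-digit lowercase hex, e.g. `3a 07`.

id:15 = 13000 → 0x32c8 << 17 → word 0x65900000
slot:17 = 112322 → 0x1b6c2 << 0 → word 0x6591b6c2
word = 0x6591b6c2 → big-endian bytes:
  [0]=0x65  [1]=0x91  [2]=0xb6  [3]=0xc2

65 91 b6 c2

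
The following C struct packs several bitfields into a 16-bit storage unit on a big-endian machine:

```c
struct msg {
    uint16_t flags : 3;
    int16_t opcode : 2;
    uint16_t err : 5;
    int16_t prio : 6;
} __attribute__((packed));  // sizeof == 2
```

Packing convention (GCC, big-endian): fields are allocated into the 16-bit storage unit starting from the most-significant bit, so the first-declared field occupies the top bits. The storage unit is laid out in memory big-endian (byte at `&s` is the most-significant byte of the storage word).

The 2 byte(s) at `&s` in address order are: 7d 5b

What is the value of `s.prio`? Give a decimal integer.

[0]=0x7d [1]=0x5b (big-endian) → word 0x7d5b
flags [13+:3] = (word>>13) & 0x7 = 3
opcode [11+:2] = (word>>11) & 0x3 = 3
err [6+:5] = (word>>6) & 0x1f = 21
prio [0+:6] = (word>>0) & 0x3f = 27  ←
prio signed 6b, MSB=0: value = 27

27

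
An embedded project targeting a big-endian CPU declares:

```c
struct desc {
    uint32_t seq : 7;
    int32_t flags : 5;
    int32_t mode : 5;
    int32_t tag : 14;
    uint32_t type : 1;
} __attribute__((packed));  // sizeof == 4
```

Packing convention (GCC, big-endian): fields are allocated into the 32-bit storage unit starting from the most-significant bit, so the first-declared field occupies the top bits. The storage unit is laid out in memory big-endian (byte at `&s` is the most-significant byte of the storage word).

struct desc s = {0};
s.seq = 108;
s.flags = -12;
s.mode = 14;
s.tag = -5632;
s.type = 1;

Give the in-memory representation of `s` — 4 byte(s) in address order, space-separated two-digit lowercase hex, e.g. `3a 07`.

d9 47 54 01

seq (7b) val=108 bits=0x6c at bit 25: 0xd8000000
flags (5b) val=-12 bits=0x14 at bit 20: 0xd9400000
mode (5b) val=14 bits=0xe at bit 15: 0xd9470000
tag (14b) val=-5632 bits=0x2a00 at bit 1: 0xd9475400
type (1b) val=1 bits=0x1 at bit 0: 0xd9475401
word = 0xd9475401 → big-endian bytes:
  [0]=0xd9  [1]=0x47  [2]=0x54  [3]=0x01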